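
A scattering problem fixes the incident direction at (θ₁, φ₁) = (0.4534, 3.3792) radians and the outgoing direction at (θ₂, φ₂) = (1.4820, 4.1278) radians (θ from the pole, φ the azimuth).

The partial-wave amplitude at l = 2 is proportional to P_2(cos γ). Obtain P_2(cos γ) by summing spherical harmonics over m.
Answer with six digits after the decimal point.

-0.260754

Expand P_2 via completeness: Σ_{m} conj(Y_{2,m}) at Ω₁ times Y_{2,m} at Ω₂ —
  term(m=-2) = 0.00209 - 0.02833j   from Y*(Ω₁)=0.06590 + 0.03391j, Y(Ω₂)=-0.14981 - 0.35274j
  term(m=-1) = 0.01521 - 0.01413j   from Y*(Ω₁)=-0.29566 - 0.07160j, Y(Ω₂)=-0.03766 + 0.05691j
  term(m=+0) = -0.13835 + 0.00000j   from Y*(Ω₁)=0.44924 + 0.00000j, Y(Ω₂)=-0.30795 + 0.00000j
  term(m=+1) = 0.01521 + 0.01413j   from Y*(Ω₁)=0.29566 - 0.07160j, Y(Ω₂)=0.03766 + 0.05691j
  term(m=+2) = 0.00209 + 0.02833j   from Y*(Ω₁)=0.06590 - 0.03391j, Y(Ω₂)=-0.14981 + 0.35274j
Σ over m = -0.10375 - 0.00000j; ×(4π/5) → -0.26075 - 0.00000j. Real part: -0.260754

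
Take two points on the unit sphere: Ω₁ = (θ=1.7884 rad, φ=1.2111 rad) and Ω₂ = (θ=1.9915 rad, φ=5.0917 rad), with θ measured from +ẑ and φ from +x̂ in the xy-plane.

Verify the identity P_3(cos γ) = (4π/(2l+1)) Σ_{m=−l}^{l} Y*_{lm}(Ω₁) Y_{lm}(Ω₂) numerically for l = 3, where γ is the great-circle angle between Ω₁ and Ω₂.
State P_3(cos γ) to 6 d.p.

0.391449

Summing Y*_{l m}(θ₁,φ₁)·Y_{l m}(θ₂,φ₂) over m ∈ [−3, 3]; prefactor 4π/(2·3+1) = 1.795196:
  [-3]  conj(Y_{3,-3})(Ω₁) = -0.342383-0.183375i ; Y_{3,-3}(Ω₂) = -0.288054-0.133107i ; Δ = +0.074216+0.098395i
  [-2]  conj(Y_{3,-2})(Ω₁) = +0.158229-0.138608i ; Y_{3,-2}(Ω₂) = +0.252403-0.239236i ; Δ = +0.006778-0.072839i
  [-1]  conj(Y_{3,-1})(Ω₁) = -0.085189-0.226532i ; Y_{3,-1}(Ω₂) = -0.018136-0.045499i ; Δ = -0.008762+0.007984i
  [+0]  conj(Y_{3,0})(Ω₁) = +0.222920-0.000000i ; Y_{3,0}(Ω₂) = +0.330117+0.000000i ; Δ = +0.073590+0.000000i
  [+1]  conj(Y_{3,1})(Ω₁) = +0.085189-0.226532i ; Y_{3,1}(Ω₂) = +0.018136-0.045499i ; Δ = -0.008762-0.007984i
  [+2]  conj(Y_{3,2})(Ω₁) = +0.158229+0.138608i ; Y_{3,2}(Ω₂) = +0.252403+0.239236i ; Δ = +0.006778+0.072839i
  [+3]  conj(Y_{3,3})(Ω₁) = +0.342383-0.183375i ; Y_{3,3}(Ω₂) = +0.288054-0.133107i ; Δ = +0.074216-0.098395i
Σ over m = +0.218054+0.000000i; ×(4π/7) → +0.391449+0.000000i. Real part: 0.391449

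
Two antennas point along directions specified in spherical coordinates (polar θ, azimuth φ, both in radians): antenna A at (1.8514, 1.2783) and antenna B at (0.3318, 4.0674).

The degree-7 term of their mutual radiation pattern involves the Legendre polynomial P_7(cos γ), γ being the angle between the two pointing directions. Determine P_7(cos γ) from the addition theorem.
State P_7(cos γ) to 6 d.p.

-0.306291

Expand P_7 via completeness: Σ_{m} conj(Y_{7,m}) at Ω₁ times Y_{7,m} at Ω₂ —
  m=-7: Y*=-0.33603 + 0.17353j  Y=-0.00019 + 0.00004j  product 0.00006 - 0.00005j
  m=-6: Y*=-0.07469 - 0.40094j  Y=0.00158 + 0.00141j  product 0.00045 - 0.00074j
  m=-5: Y*=-0.00089 - 0.00010j  Y=0.00119 - 0.01424j  product -0.00000 + 0.00001j
  m=-4: Y*=0.13540 - 0.31952j  Y=-0.05700 + 0.03587j  product 0.00374 + 0.02307j
  m=-3: Y*=0.09215 + 0.07657j  Y=0.20820 + 0.07936j  product 0.01311 + 0.02325j
  m=-2: Y*=0.24698 - 0.16358j  Y=-0.13457 - 0.46654j  product -0.10955 - 0.09321j
  m=-1: Y*=0.04664 + 0.15489j  Y=-0.33230 + 0.44170j  product -0.08391 - 0.03087j
  m=+0: Y*=0.27844 + 0.00000j  Y=-0.04805 + 0.00000j  product -0.01338 + 0.00000j
  m=+1: Y*=-0.04664 + 0.15489j  Y=0.33230 + 0.44170j  product -0.08391 + 0.03087j
  m=+2: Y*=0.24698 + 0.16358j  Y=-0.13457 + 0.46654j  product -0.10955 + 0.09321j
  m=+3: Y*=-0.09215 + 0.07657j  Y=-0.20820 + 0.07936j  product 0.01311 - 0.02325j
  m=+4: Y*=0.13540 + 0.31952j  Y=-0.05700 - 0.03587j  product 0.00374 - 0.02307j
  m=+5: Y*=0.00089 - 0.00010j  Y=-0.00119 - 0.01424j  product -0.00000 - 0.00001j
  m=+6: Y*=-0.07469 + 0.40094j  Y=0.00158 - 0.00141j  product 0.00045 + 0.00074j
  m=+7: Y*=0.33603 + 0.17353j  Y=0.00019 + 0.00004j  product 0.00006 + 0.00005j
Accumulated sum -0.36561 + 0.00000j; after 4π/(2l+1) scaling, -0.30629 + 0.00000j ⇒ P_7 = -0.306291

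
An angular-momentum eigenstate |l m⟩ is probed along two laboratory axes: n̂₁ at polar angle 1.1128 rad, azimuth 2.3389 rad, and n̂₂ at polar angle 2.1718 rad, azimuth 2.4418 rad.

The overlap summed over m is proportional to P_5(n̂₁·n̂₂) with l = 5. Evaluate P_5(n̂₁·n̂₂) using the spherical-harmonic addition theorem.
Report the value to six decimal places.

0.120702

Summing Y*_{l m}(θ₁,φ₁)·Y_{l m}(θ₂,φ₂) over m ∈ [−5, 5]; prefactor 4π/(2·5+1) = 1.142397:
  term(m=-5) = +0.041548-0.023486i   from Y*(Ω₁)=+0.173355-0.206264i, Y(Ω₂)=+0.165943+0.061964i
  term(m=-4) = -0.147833+0.064534i   from Y*(Ω₁)=-0.419013+0.029033i, Y(Ω₂)=+0.361747-0.128950i
  term(m=-3) = +0.065832-0.020994i   from Y*(Ω₁)=+0.140832+0.126927i, Y(Ω₂)=+0.183802-0.314723i
  term(m=-2) = -0.006479+0.001353i   from Y*(Ω₁)=+0.008621+0.249133i, Y(Ω₂)=+0.004524+0.026163i
  term(m=-1) = +0.093767-0.009683i   from Y*(Ω₁)=+0.186490-0.193054i, Y(Ω₂)=+0.268651+0.226186i
  term(m=+0) = +0.011988+0.000000i   from Y*(Ω₁)=+0.192513-0.000000i, Y(Ω₂)=+0.062269+0.000000i
  term(m=+1) = +0.093767+0.009683i   from Y*(Ω₁)=-0.186490-0.193054i, Y(Ω₂)=-0.268651+0.226186i
  term(m=+2) = -0.006479-0.001353i   from Y*(Ω₁)=+0.008621-0.249133i, Y(Ω₂)=+0.004524-0.026163i
  term(m=+3) = +0.065832+0.020994i   from Y*(Ω₁)=-0.140832+0.126927i, Y(Ω₂)=-0.183802-0.314723i
  term(m=+4) = -0.147833-0.064534i   from Y*(Ω₁)=-0.419013-0.029033i, Y(Ω₂)=+0.361747+0.128950i
  term(m=+5) = +0.041548+0.023486i   from Y*(Ω₁)=-0.173355-0.206264i, Y(Ω₂)=-0.165943+0.061964i
Accumulated sum +0.105657+0.000000i; after 4π/(2l+1) scaling, +0.120702+0.000000i ⇒ P_5 = 0.120702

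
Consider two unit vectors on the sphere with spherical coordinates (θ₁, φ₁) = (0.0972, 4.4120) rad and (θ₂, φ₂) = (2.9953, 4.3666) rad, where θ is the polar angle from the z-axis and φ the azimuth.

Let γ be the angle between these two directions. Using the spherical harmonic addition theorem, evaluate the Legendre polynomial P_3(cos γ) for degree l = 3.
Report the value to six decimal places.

-0.829554

Expand P_3 via completeness: Σ_{m} conj(Y_{3,m}) at Ω₁ times Y_{3,m} at Ω₂ —
  [-3]  conj(Y_{3,-3})(Ω₁) = (0.000299, 0.000237) ; Y_{3,-3}(Ω₂) = (0.001113, -0.000657) ; Δ = (0.000000, 0.000000)
  [-2]  conj(Y_{3,-2})(Ω₁) = (-0.007902, 0.005415) ; Y_{3,-2}(Ω₂) = (0.016548, 0.013702) ; Δ = (-0.000205, -0.000019)
  [-1]  conj(Y_{3,-1})(Ω₁) = (-0.036684, -0.118426) ; Y_{3,-1}(Ω₂) = (-0.062174, 0.172578) ; Δ = (0.022719, 0.001032)
  [+0]  conj(Y_{3,0})(Ω₁) = (0.725340, -0.000000) ; Y_{3,0}(Ω₂) = (-0.699155, 0.000000) ; Δ = (-0.507125, 0.000000)
  [+1]  conj(Y_{3,1})(Ω₁) = (0.036684, -0.118426) ; Y_{3,1}(Ω₂) = (0.062174, 0.172578) ; Δ = (0.022719, -0.001032)
  [+2]  conj(Y_{3,2})(Ω₁) = (-0.007902, -0.005415) ; Y_{3,2}(Ω₂) = (0.016548, -0.013702) ; Δ = (-0.000205, 0.000019)
  [+3]  conj(Y_{3,3})(Ω₁) = (-0.000299, 0.000237) ; Y_{3,3}(Ω₂) = (-0.001113, -0.000657) ; Δ = (0.000000, -0.000000)
Total Σ_m = (-0.462097, 0.000000). Multiply by 1.795196: (-0.829554, 0.000000). P_3(cos γ) = -0.829554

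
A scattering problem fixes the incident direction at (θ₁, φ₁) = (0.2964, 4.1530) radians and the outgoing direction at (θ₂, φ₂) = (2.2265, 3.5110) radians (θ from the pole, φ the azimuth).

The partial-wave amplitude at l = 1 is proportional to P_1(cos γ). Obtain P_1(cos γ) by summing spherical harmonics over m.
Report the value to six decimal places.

-0.397716

Summing Y*_{l m}(θ₁,φ₁)·Y_{l m}(θ₂,φ₂) over m ∈ [−1, 1]; prefactor 4π/(2·1+1) = 4.188790:
  [-1]  conj(Y_{1,-1})(Ω₁) = (-0.053551, -0.085531) ; Y_{1,-1}(Ω₂) = (-0.255372, 0.098875) ; Δ = (0.022132, 0.016547)
  [+0]  conj(Y_{1,0})(Ω₁) = (0.467297, -0.000000) ; Y_{1,0}(Ω₂) = (-0.297909, 0.000000) ; Δ = (-0.139212, 0.000000)
  [+1]  conj(Y_{1,1})(Ω₁) = (0.053551, -0.085531) ; Y_{1,1}(Ω₂) = (0.255372, 0.098875) ; Δ = (0.022132, -0.016547)
Σ over m = (-0.094948, 0.000000); ×(4π/3) → (-0.397716, 0.000000). Real part: -0.397716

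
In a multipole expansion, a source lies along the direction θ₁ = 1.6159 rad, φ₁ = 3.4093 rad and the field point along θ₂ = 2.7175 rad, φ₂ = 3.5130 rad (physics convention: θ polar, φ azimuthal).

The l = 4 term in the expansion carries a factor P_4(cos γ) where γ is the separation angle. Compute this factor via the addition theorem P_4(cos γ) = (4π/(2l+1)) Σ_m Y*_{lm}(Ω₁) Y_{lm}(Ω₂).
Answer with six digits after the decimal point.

Expand P_4 via completeness: Σ_{m} conj(Y_{4,m}) at Ω₁ times Y_{4,m} at Ω₂ —
  [-4]  conj(Y_{4,-4})(Ω₁) = 0.21129 + 0.38679j ; Y_{4,-4}(Ω₂) = 0.00108 - 0.01264j ; Δ = 0.00512 - 0.00225j
  [-3]  conj(Y_{4,-3})(Ω₁) = 0.03907 + 0.04048j ; Y_{4,-3}(Ω₂) = 0.03504 - 0.07134j ; Δ = 0.00426 - 0.00137j
  [-2]  conj(Y_{4,-2})(Ω₁) = -0.28304 - 0.16790j ; Y_{4,-2}(Ω₂) = 0.20088 - 0.18446j ; Δ = -0.08783 + 0.01848j
  [-1]  conj(Y_{4,-1})(Ω₁) = -0.06136 - 0.01683j ; Y_{4,-1}(Ω₂) = 0.46535 - 0.18125j ; Δ = -0.03160 + 0.00329j
  [+0]  conj(Y_{4,0})(Ω₁) = 0.31092 + 0.00000j ; Y_{4,0}(Ω₂) = 0.23595 + 0.00000j ; Δ = 0.07336 + 0.00000j
  [+1]  conj(Y_{4,1})(Ω₁) = 0.06136 - 0.01683j ; Y_{4,1}(Ω₂) = -0.46535 - 0.18125j ; Δ = -0.03160 - 0.00329j
  [+2]  conj(Y_{4,2})(Ω₁) = -0.28304 + 0.16790j ; Y_{4,2}(Ω₂) = 0.20088 + 0.18446j ; Δ = -0.08783 - 0.01848j
  [+3]  conj(Y_{4,3})(Ω₁) = -0.03907 + 0.04048j ; Y_{4,3}(Ω₂) = -0.03504 - 0.07134j ; Δ = 0.00426 + 0.00137j
  [+4]  conj(Y_{4,4})(Ω₁) = 0.21129 - 0.38679j ; Y_{4,4}(Ω₂) = 0.00108 + 0.01264j ; Δ = 0.00512 + 0.00225j
Total Σ_m = -0.14675 + 0.00000j. Multiply by 1.396263: -0.20490 + 0.00000j. P_4(cos γ) = -0.204904

-0.204904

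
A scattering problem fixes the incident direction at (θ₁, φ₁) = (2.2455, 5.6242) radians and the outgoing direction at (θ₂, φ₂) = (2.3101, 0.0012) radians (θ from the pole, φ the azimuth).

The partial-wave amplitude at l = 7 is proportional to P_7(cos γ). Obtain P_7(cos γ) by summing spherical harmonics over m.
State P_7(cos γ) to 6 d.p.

Expand P_7 via completeness: Σ_{m} conj(Y_{7,m}) at Ω₁ times Y_{7,m} at Ω₂ —
  m=-7: Y*=(-0.008795, 0.088103)  Y=(0.060151, -0.000505)  product (-0.000484, 0.005304)
  m=-6: Y*=(0.182278, -0.192367)  Y=(-0.205220, 0.001478)  product (-0.037123, 0.039747)
  m=-5: Y*=(-0.428838, 0.066276)  Y=(0.396235, -0.002377)  product (-0.169763, 0.027280)
  m=-4: Y*=(0.309099, 0.171137)  Y=(-0.427753, 0.002053)  product (-0.132569, -0.072570)
  m=-3: Y*=(0.020402, 0.047439)  Y=(0.111985, -0.000403)  product (0.002304, 0.005304)
  m=-2: Y*=(0.091674, -0.354838)  Y=(0.314628, -0.000755)  product (0.028575, -0.111711)
  m=-1: Y*=(-0.086880, 0.067287)  Y=(-0.263917, 0.000317)  product (0.022908, -0.017786)
  m=+0: Y*=(-0.336392, -0.000000)  Y=(-0.244645, 0.000000)  product (0.082297, 0.000000)
  m=+1: Y*=(0.086880, 0.067287)  Y=(0.263917, 0.000317)  product (0.022908, 0.017786)
  m=+2: Y*=(0.091674, 0.354838)  Y=(0.314628, 0.000755)  product (0.028575, 0.111711)
  m=+3: Y*=(-0.020402, 0.047439)  Y=(-0.111985, -0.000403)  product (0.002304, -0.005304)
  m=+4: Y*=(0.309099, -0.171137)  Y=(-0.427753, -0.002053)  product (-0.132569, 0.072570)
  m=+5: Y*=(0.428838, 0.066276)  Y=(-0.396235, -0.002377)  product (-0.169763, -0.027280)
  m=+6: Y*=(0.182278, 0.192367)  Y=(-0.205220, -0.001478)  product (-0.037123, -0.039747)
  m=+7: Y*=(0.008795, 0.088103)  Y=(-0.060151, -0.000505)  product (-0.000484, -0.005304)
Total Σ_m = (-0.490009, 0.000000). Multiply by 0.837758: (-0.410509, 0.000000). P_7(cos γ) = -0.410509

-0.410509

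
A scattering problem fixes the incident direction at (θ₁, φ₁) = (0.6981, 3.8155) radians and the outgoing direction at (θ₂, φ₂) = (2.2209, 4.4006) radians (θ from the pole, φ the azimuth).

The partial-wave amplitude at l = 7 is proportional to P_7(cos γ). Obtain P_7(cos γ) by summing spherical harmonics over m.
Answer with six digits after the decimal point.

Summing Y*_{l m}(θ₁,φ₁)·Y_{l m}(θ₂,φ₂) over m ∈ [−7, 7]; prefactor 4π/(2·7+1) = 0.837758:
  term(m=-7) = -0.00133 + 0.00187j   from Y*(Ω₁)=-0.00011 + 0.02267j, Y(Ω₂)=0.08290 + 0.05816j
  term(m=-6) = 0.02716 - 0.01050j   from Y*(Ω₁)=-0.06268 - 0.07929j, Y(Ω₂)=-0.08513 + 0.27525j
  term(m=-5) = -0.11502 - 0.02525j   from Y*(Ω₁)=0.25996 + 0.06031j, Y(Ω₂)=-0.44122 + 0.00523j
  term(m=-4) = 0.09716 + 0.10028j   from Y*(Ω₁)=-0.40076 + 0.19160j, Y(Ω₂)=-0.09997 - 0.29802j
  term(m=-3) = 0.00808 + 0.04328j   from Y*(Ω₁)=0.17306 - 0.35741j, Y(Ω₂)=-0.08923 + 0.06580j
  term(m=-2) = -0.00216 + 0.00510j   from Y*(Ω₁)=-0.00334 - 0.01473j, Y(Ω₂)=-0.29745 - 0.21396j
  term(m=-1) = 0.01469 - 0.00973j   from Y*(Ω₁)=0.30624 + 0.24457j, Y(Ω₂)=0.01380 - 0.04280j
  term(m=+0) = 0.03858 + 0.00000j   from Y*(Ω₁)=-0.11001 + 0.00000j, Y(Ω₂)=-0.35067 + 0.00000j
  term(m=+1) = 0.01469 + 0.00973j   from Y*(Ω₁)=-0.30624 + 0.24457j, Y(Ω₂)=-0.01380 - 0.04280j
  term(m=+2) = -0.00216 - 0.00510j   from Y*(Ω₁)=-0.00334 + 0.01473j, Y(Ω₂)=-0.29745 + 0.21396j
  term(m=+3) = 0.00808 - 0.04328j   from Y*(Ω₁)=-0.17306 - 0.35741j, Y(Ω₂)=0.08923 + 0.06580j
  term(m=+4) = 0.09716 - 0.10028j   from Y*(Ω₁)=-0.40076 - 0.19160j, Y(Ω₂)=-0.09997 + 0.29802j
  term(m=+5) = -0.11502 + 0.02525j   from Y*(Ω₁)=-0.25996 + 0.06031j, Y(Ω₂)=0.44122 + 0.00523j
  term(m=+6) = 0.02716 + 0.01050j   from Y*(Ω₁)=-0.06268 + 0.07929j, Y(Ω₂)=-0.08513 - 0.27525j
  term(m=+7) = -0.00133 - 0.00187j   from Y*(Ω₁)=0.00011 + 0.02267j, Y(Ω₂)=-0.08290 + 0.05816j
Σ over m = 0.09576 + 0.00000j; ×(4π/15) → 0.08022 + 0.00000j. Real part: 0.080222

0.080222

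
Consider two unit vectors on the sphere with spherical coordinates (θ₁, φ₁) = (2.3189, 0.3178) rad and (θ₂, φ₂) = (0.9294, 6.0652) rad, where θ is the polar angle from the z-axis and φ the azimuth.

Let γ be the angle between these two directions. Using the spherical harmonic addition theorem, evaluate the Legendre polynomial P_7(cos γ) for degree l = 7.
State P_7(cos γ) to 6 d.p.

Expand P_7 via completeness: Σ_{m} conj(Y_{7,m}) at Ω₁ times Y_{7,m} at Ω₂ —
  [-7]  conj(Y_{7,-7})(Ω₁) = (-0.034570, 0.045118) ; Y_{7,-7}(Ω₂) = (0.004759, 0.105922) ; Δ = (-0.004943, -0.003447)
  [-6]  conj(Y_{7,-6})(Ω₁) = (0.065078, -0.186337) ; Y_{7,-6}(Ω₂) = (0.076983, 0.286062) ; Δ = (0.058314, 0.004271)
  [-5]  conj(Y_{7,-5})(Ω₁) = (-0.007088, 0.389310) ; Y_{7,-5}(Ω₂) = (0.204809, 0.392568) ; Δ = (-0.154282, 0.076952)
  [-4]  conj(Y_{7,-4})(Ω₁) = (-0.128247, -0.415180) ; Y_{7,-4}(Ω₂) = (0.192552, 0.229138) ; Δ = (0.070439, -0.109330)
  [-3]  conj(Y_{7,-3})(Ω₁) = (0.077671, 0.109398) ; Y_{7,-3}(Ω₂) = (-0.103949, -0.079673) ; Δ = (0.000642, -0.017560)
  [-2]  conj(Y_{7,-2})(Ω₁) = (0.243006, 0.179272) ; Y_{7,-2}(Ω₂) = (-0.329727, -0.153609) ; Δ = (-0.052588, -0.096439)
  [-1]  conj(Y_{7,-1})(Ω₁) = (-0.267548, -0.088010) ; Y_{7,-1}(Ω₂) = (-0.021309, -0.004720) ; Δ = (0.005286, 0.003138)
  [+0]  conj(Y_{7,0})(Ω₁) = (-0.226676, -0.000000) ; Y_{7,0}(Ω₂) = (0.352842, 0.000000) ; Δ = (-0.079981, -0.000000)
  [+1]  conj(Y_{7,1})(Ω₁) = (0.267548, -0.088010) ; Y_{7,1}(Ω₂) = (0.021309, -0.004720) ; Δ = (0.005286, -0.003138)
  [+2]  conj(Y_{7,2})(Ω₁) = (0.243006, -0.179272) ; Y_{7,2}(Ω₂) = (-0.329727, 0.153609) ; Δ = (-0.052588, 0.096439)
  [+3]  conj(Y_{7,3})(Ω₁) = (-0.077671, 0.109398) ; Y_{7,3}(Ω₂) = (0.103949, -0.079673) ; Δ = (0.000642, 0.017560)
  [+4]  conj(Y_{7,4})(Ω₁) = (-0.128247, 0.415180) ; Y_{7,4}(Ω₂) = (0.192552, -0.229138) ; Δ = (0.070439, 0.109330)
  [+5]  conj(Y_{7,5})(Ω₁) = (0.007088, 0.389310) ; Y_{7,5}(Ω₂) = (-0.204809, 0.392568) ; Δ = (-0.154282, -0.076952)
  [+6]  conj(Y_{7,6})(Ω₁) = (0.065078, 0.186337) ; Y_{7,6}(Ω₂) = (0.076983, -0.286062) ; Δ = (0.058314, -0.004271)
  [+7]  conj(Y_{7,7})(Ω₁) = (0.034570, 0.045118) ; Y_{7,7}(Ω₂) = (-0.004759, 0.105922) ; Δ = (-0.004943, 0.003447)
Accumulated sum (-0.234246, 0.000000); after 4π/(2l+1) scaling, (-0.196241, 0.000000) ⇒ P_7 = -0.196241

-0.196241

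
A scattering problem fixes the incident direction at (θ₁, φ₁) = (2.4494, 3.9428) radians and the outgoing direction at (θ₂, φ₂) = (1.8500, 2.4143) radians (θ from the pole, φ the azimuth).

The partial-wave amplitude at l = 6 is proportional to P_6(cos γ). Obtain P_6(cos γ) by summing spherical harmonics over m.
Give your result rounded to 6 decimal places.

Expand P_6 via completeness: Σ_{m} conj(Y_{6,m}) at Ω₁ times Y_{6,m} at Ω₂ —
  m=-6: (0.003092, -0.032502) × (-0.130210, -0.358231) = (-0.012046, 0.003124)  (running Σ = (-0.012046, 0.003124))
  m=-5: (-0.088548, -0.103783) × (-0.333130, -0.179777) = (0.010840, 0.050492)  (running Σ = (-0.001206, 0.053617))
  m=-4: (-0.326077, -0.020648) × (0.048781, -0.011547) = (-0.016145, 0.002758)  (running Σ = (-0.017351, 0.056374))
  m=-3: (-0.339443, 0.308681) × (0.198035, -0.282693) = (0.020040, 0.157088)  (running Σ = (0.002690, 0.213462))
  m=-2: (-0.008067, 0.255040) × (-0.006168, -0.052833) = (0.013524, -0.001147)  (running Σ = (0.016214, 0.212315))
  m=-1: (-0.167420, -0.172799) × (0.237389, 0.211289) = (-0.003233, -0.076394)  (running Σ = (0.012981, 0.135921))
  m=0: (-0.338582, -0.000000) × (0.080028, 0.000000) = (-0.027096, -0.000000)  (running Σ = (-0.014115, 0.135921))
  m=1: (0.167420, -0.172799) × (-0.237389, 0.211289) = (-0.003233, 0.076394)  (running Σ = (-0.017348, 0.212315))
  m=2: (-0.008067, -0.255040) × (-0.006168, 0.052833) = (0.013524, 0.001147)  (running Σ = (-0.003824, 0.213462))
  m=3: (0.339443, 0.308681) × (-0.198035, -0.282693) = (0.020040, -0.157088)  (running Σ = (0.016217, 0.056374))
  m=4: (-0.326077, 0.020648) × (0.048781, 0.011547) = (-0.016145, -0.002758)  (running Σ = (0.000072, 0.053617))
  m=5: (0.088548, -0.103783) × (0.333130, -0.179777) = (0.010840, -0.050492)  (running Σ = (0.010912, 0.003124))
  m=6: (0.003092, 0.032502) × (-0.130210, 0.358231) = (-0.012046, -0.003124)  (running Σ = (-0.001134, 0.000000))
Total Σ_m = (-0.001134, 0.000000). Multiply by 0.966644: (-0.001096, 0.000000). P_6(cos γ) = -0.001096

-0.001096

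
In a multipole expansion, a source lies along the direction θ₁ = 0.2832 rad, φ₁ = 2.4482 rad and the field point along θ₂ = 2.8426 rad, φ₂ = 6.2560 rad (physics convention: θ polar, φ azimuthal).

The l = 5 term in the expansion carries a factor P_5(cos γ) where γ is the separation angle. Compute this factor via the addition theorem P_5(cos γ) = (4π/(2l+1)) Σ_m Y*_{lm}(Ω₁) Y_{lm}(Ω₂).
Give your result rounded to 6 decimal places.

Term-by-term m-sum for l=5 (normalisation 4π/11 = 1.142397):
  m=-5: Y*=(0.000749, -0.000253)  Y=(0.001020, 0.000139)  product (0.000001, -0.000000)
  m=-4: Y*=(-0.008016, -0.003091)  Y=(-0.010496, -0.001146)  product (0.000081, 0.000042)
  m=-3: Y*=(0.026858, 0.048086)  Y=(0.063614, 0.005200)  product (0.001459, 0.003199)
  m=-2: Y*=(0.041051, -0.220566)  Y=(-0.244105, -0.013285)  product (-0.012951, 0.053296)
  m=-1: Y*=(-0.408971, 0.339878)  Y=(0.540253, 0.014691)  product (-0.225941, 0.177612)
  m=+0: Y*=(0.450465, -0.000000)  Y=(-0.404071, 0.000000)  product (-0.182020, 0.000000)
  m=+1: Y*=(0.408971, 0.339878)  Y=(-0.540253, 0.014691)  product (-0.225941, -0.177612)
  m=+2: Y*=(0.041051, 0.220566)  Y=(-0.244105, 0.013285)  product (-0.012951, -0.053296)
  m=+3: Y*=(-0.026858, 0.048086)  Y=(-0.063614, 0.005200)  product (0.001459, -0.003199)
  m=+4: Y*=(-0.008016, 0.003091)  Y=(-0.010496, 0.001146)  product (0.000081, -0.000042)
  m=+5: Y*=(-0.000749, -0.000253)  Y=(-0.001020, 0.000139)  product (0.000001, 0.000000)
Accumulated sum (-0.656724, -0.000000); after 4π/(2l+1) scaling, (-0.750239, -0.000000) ⇒ P_5 = -0.750239

-0.750239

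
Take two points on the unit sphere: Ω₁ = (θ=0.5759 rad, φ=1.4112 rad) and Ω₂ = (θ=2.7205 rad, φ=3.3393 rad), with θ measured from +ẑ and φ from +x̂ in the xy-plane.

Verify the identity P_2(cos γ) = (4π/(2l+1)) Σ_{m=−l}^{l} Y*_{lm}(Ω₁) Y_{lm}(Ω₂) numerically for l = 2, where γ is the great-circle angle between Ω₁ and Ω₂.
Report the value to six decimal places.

0.566712

Term-by-term m-sum for l=2 (normalisation 4π/5 = 2.513274):
  term(m=-2) = (-0.005585, 0.004845)   from Y*(Ω₁)=(-0.108774, 0.035949), Y(Ω₂)=(0.059560, -0.024860)
  term(m=-1) = (0.035567, 0.095271)   from Y*(Ω₁)=(0.056076, 0.348376), Y(Ω₂)=(0.282585, -0.056609)
  term(m=+0) = (0.165522, 0.000000)   from Y*(Ω₁)=(0.350168, -0.000000), Y(Ω₂)=(0.472693, 0.000000)
  term(m=+1) = (0.035567, -0.095271)   from Y*(Ω₁)=(-0.056076, 0.348376), Y(Ω₂)=(-0.282585, -0.056609)
  term(m=+2) = (-0.005585, -0.004845)   from Y*(Ω₁)=(-0.108774, -0.035949), Y(Ω₂)=(0.059560, 0.024860)
Accumulated sum (0.225488, 0.000000); after 4π/(2l+1) scaling, (0.566712, 0.000000) ⇒ P_2 = 0.566712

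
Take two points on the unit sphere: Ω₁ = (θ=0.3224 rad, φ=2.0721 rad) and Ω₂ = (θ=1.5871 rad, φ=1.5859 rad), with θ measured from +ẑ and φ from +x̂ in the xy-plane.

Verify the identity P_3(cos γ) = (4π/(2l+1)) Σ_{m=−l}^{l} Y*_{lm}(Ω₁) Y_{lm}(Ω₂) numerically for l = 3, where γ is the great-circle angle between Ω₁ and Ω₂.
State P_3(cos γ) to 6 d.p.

-0.350612

Term-by-term m-sum for l=3 (normalisation 4π/7 = 1.795196):
  term(m=-3) = +0.000620+0.005500i   from Y*(Ω₁)=+0.013241-0.000887i, Y(Ω₂)=+0.018891+0.416629i
  term(m=-2) = -0.000913-0.001339i   from Y*(Ω₁)=-0.052364-0.082021i, Y(Ω₂)=+0.016649-0.000503i
  term(m=-1) = -0.102196-0.054012i   from Y*(Ω₁)=-0.172136+0.314119i, Y(Ω₂)=+0.004874+0.322671i
  term(m=+0) = +0.009673+0.000000i   from Y*(Ω₁)=+0.530234-0.000000i, Y(Ω₂)=+0.018244+0.000000i
  term(m=+1) = -0.102196+0.054012i   from Y*(Ω₁)=+0.172136+0.314119i, Y(Ω₂)=-0.004874+0.322671i
  term(m=+2) = -0.000913+0.001339i   from Y*(Ω₁)=-0.052364+0.082021i, Y(Ω₂)=+0.016649+0.000503i
  term(m=+3) = +0.000620-0.005500i   from Y*(Ω₁)=-0.013241-0.000887i, Y(Ω₂)=-0.018891+0.416629i
Σ over m = -0.195306-0.000000i; ×(4π/7) → -0.350612-0.000000i. Real part: -0.350612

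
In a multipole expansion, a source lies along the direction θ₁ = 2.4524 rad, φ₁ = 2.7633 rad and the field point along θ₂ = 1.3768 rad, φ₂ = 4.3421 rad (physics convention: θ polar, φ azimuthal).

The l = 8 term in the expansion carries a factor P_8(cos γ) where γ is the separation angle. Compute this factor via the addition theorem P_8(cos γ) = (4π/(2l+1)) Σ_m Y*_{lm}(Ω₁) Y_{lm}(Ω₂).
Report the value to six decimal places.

Addition theorem: P_8(cos γ) = (4π/17) Σ_m Y*_{lm}(Ω₁) Y_{lm}(Ω₂), m = −8…8:
  term(m=-8) = 0.00609 - 0.00039j   from Y*(Ω₁)=-0.01369 - 0.00159j, Y(Ω₂)=-0.43587 + 0.07899j
  term(m=-7) = -0.00130 - 0.02326j   from Y*(Ω₁)=-0.05893 - 0.03170j, Y(Ω₂)=0.18183 + 0.29686j
  term(m=-6) = 0.02933 - 0.00141j   from Y*(Ω₁)=-0.12707 - 0.15119j, Y(Ω₂)=-0.09009 + 0.11828j
  term(m=-5) = -0.00540 - 0.13478j   from Y*(Ω₁)=-0.12207 - 0.36752j, Y(Ω₂)=0.33468 + 0.09647j
  term(m=-4) = 0.01836 - 0.00059j   from Y*(Ω₁)=0.02731 - 0.47348j, Y(Ω₂)=0.00347 + 0.03857j
  term(m=-3) = -0.00187 - 0.07767j   from Y*(Ω₁)=0.09878 - 0.21206j, Y(Ω₂)=0.29760 - 0.14742j
  term(m=-2) = 0.00273 - 0.00004j   from Y*(Ω₁)=-0.17635 + 0.16647j, Y(Ω₂)=-0.00831 - 0.00760j
  term(m=-1) = 0.00095 + 0.11824j   from Y*(Ω₁)=-0.34186 + 0.13587j, Y(Ω₂)=0.11632 - 0.29964j
  term(m=+0) = -0.00348 + 0.00000j   from Y*(Ω₁)=0.13390 + 0.00000j, Y(Ω₂)=-0.02599 + 0.00000j
  term(m=+1) = 0.00095 - 0.11824j   from Y*(Ω₁)=0.34186 + 0.13587j, Y(Ω₂)=-0.11632 - 0.29964j
  term(m=+2) = 0.00273 + 0.00004j   from Y*(Ω₁)=-0.17635 - 0.16647j, Y(Ω₂)=-0.00831 + 0.00760j
  term(m=+3) = -0.00187 + 0.07767j   from Y*(Ω₁)=-0.09878 - 0.21206j, Y(Ω₂)=-0.29760 - 0.14742j
  term(m=+4) = 0.01836 + 0.00059j   from Y*(Ω₁)=0.02731 + 0.47348j, Y(Ω₂)=0.00347 - 0.03857j
  term(m=+5) = -0.00540 + 0.13478j   from Y*(Ω₁)=0.12207 - 0.36752j, Y(Ω₂)=-0.33468 + 0.09647j
  term(m=+6) = 0.02933 + 0.00141j   from Y*(Ω₁)=-0.12707 + 0.15119j, Y(Ω₂)=-0.09009 - 0.11828j
  term(m=+7) = -0.00130 + 0.02326j   from Y*(Ω₁)=0.05893 - 0.03170j, Y(Ω₂)=-0.18183 + 0.29686j
  term(m=+8) = 0.00609 + 0.00039j   from Y*(Ω₁)=-0.01369 + 0.00159j, Y(Ω₂)=-0.43587 - 0.07899j
Σ over m = 0.09431 + 0.00000j; ×(4π/17) → 0.06971 + 0.00000j. Real part: 0.069713

0.069713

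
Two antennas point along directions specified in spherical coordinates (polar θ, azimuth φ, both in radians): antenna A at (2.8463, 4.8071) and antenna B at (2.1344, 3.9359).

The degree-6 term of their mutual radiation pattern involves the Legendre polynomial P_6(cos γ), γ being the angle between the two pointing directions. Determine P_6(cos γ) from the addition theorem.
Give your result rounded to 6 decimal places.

Expand P_6 via completeness: Σ_{m} conj(Y_{6,m}) at Ω₁ times Y_{6,m} at Ω₂ —
  m=-6: Y*=-0.000247-0.000158i  Y=+0.009418+0.176026i  product +0.000025-0.000045i
  m=-5: Y*=-0.001524+0.002974i  Y=-0.260461+0.284764i  product -0.000450-0.001209i
  m=-4: Y*=+0.021562+0.008583i  Y=-0.389540+0.013888i  product -0.008518-0.003044i
  m=-3: Y*=+0.030435-0.104218i  Y=-0.021281-0.020173i  product -0.002750+0.001604i
  m=-2: Y*=-0.329732-0.063216i  Y=+0.006010+0.337241i  product +0.019338-0.111579i
  m=-1: Y*=-0.056274+0.592390i  Y=-0.113971+0.116020i  product -0.062315-0.074044i
  m=+0: Y*=+0.276059-0.000000i  Y=+0.297447+0.000000i  product +0.082113+0.000000i
  m=+1: Y*=+0.056274+0.592390i  Y=+0.113971+0.116020i  product -0.062315+0.074044i
  m=+2: Y*=-0.329732+0.063216i  Y=+0.006010-0.337241i  product +0.019338+0.111579i
  m=+3: Y*=-0.030435-0.104218i  Y=+0.021281-0.020173i  product -0.002750-0.001604i
  m=+4: Y*=+0.021562-0.008583i  Y=-0.389540-0.013888i  product -0.008518+0.003044i
  m=+5: Y*=+0.001524+0.002974i  Y=+0.260461+0.284764i  product -0.000450+0.001209i
  m=+6: Y*=-0.000247+0.000158i  Y=+0.009418-0.176026i  product +0.000025+0.000045i
Σ over m = -0.027229-0.000000i; ×(4π/13) → -0.026320-0.000000i. Real part: -0.026320

-0.026320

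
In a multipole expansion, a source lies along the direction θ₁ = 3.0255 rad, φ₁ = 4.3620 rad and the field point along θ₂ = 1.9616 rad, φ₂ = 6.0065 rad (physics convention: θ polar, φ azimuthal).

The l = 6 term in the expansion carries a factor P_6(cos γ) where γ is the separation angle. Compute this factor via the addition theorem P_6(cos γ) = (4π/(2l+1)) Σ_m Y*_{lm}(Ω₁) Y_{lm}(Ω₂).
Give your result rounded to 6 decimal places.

Addition theorem: P_6(cos γ) = (4π/13) Σ_m Y*_{lm}(Ω₁) Y_{lm}(Ω₂), m = −6…6:
  [-6]  conj(Y_{6,-6})(Ω₁) = (0.000001, 0.000001) ; Y_{6,-6}(Ω₂) = (-0.026922, 0.300622) ; Δ = (-0.000000, 0.000000)
  [-5]  conj(Y_{6,-5})(Ω₁) = (0.000034, -0.000006) ; Y_{6,-5}(Ω₂) = (-0.080240, -0.423223) ; Δ = (-0.000005, -0.000014)
  [-4]  conj(Y_{6,-4})(Ω₁) = (0.000107, -0.000624) ; Y_{6,-4}(Ω₂) = (0.069580, 0.139018) ; Δ = (0.000094, -0.000029)
  [-3]  conj(Y_{6,-3})(Ω₁) = (-0.006854, -0.003921) ; Y_{6,-3}(Ω₂) = (0.185805, 0.203188) ; Δ = (-0.000477, -0.002121)
  [-2]  conj(Y_{6,-2})(Ω₁) = (-0.051310, 0.043286) ; Y_{6,-2}(Ω₂) = (-0.217241, -0.134201) ; Δ = (0.016956, -0.002518)
  [-1]  conj(Y_{6,-1})(Ω₁) = (0.122400, 0.334911) ; Y_{6,-1}(Ω₂) = (-0.187265, -0.053177) ; Δ = (-0.005111, -0.069226)
  [+0]  conj(Y_{6,0})(Ω₁) = (0.878108, -0.000000) ; Y_{6,0}(Ω₂) = (0.273947, 0.000000) ; Δ = (0.240555, 0.000000)
  [+1]  conj(Y_{6,1})(Ω₁) = (-0.122400, 0.334911) ; Y_{6,1}(Ω₂) = (0.187265, -0.053177) ; Δ = (-0.005111, 0.069226)
  [+2]  conj(Y_{6,2})(Ω₁) = (-0.051310, -0.043286) ; Y_{6,2}(Ω₂) = (-0.217241, 0.134201) ; Δ = (0.016956, 0.002518)
  [+3]  conj(Y_{6,3})(Ω₁) = (0.006854, -0.003921) ; Y_{6,3}(Ω₂) = (-0.185805, 0.203188) ; Δ = (-0.000477, 0.002121)
  [+4]  conj(Y_{6,4})(Ω₁) = (0.000107, 0.000624) ; Y_{6,4}(Ω₂) = (0.069580, -0.139018) ; Δ = (0.000094, 0.000029)
  [+5]  conj(Y_{6,5})(Ω₁) = (-0.000034, -0.000006) ; Y_{6,5}(Ω₂) = (0.080240, -0.423223) ; Δ = (-0.000005, 0.000014)
  [+6]  conj(Y_{6,6})(Ω₁) = (0.000001, -0.000001) ; Y_{6,6}(Ω₂) = (-0.026922, -0.300622) ; Δ = (-0.000000, -0.000000)
Accumulated sum (0.263467, -0.000000); after 4π/(2l+1) scaling, (0.254678, -0.000000) ⇒ P_6 = 0.254678

0.254678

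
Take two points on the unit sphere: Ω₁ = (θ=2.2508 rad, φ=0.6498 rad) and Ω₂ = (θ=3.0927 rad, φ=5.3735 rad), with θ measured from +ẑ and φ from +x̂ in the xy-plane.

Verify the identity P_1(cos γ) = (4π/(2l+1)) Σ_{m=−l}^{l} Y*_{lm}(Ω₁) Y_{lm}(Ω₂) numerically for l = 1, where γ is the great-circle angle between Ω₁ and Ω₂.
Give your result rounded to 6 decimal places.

Summing Y*_{l m}(θ₁,φ₁)·Y_{l m}(θ₂,φ₂) over m ∈ [−1, 1]; prefactor 4π/(2·1+1) = 4.188790:
  [-1]  conj(Y_{1,-1})(Ω₁) = +0.213897+0.162538i ; Y_{1,-1}(Ω₂) = +0.010368+0.013328i ; Δ = +0.000051+0.004536i
  [+0]  conj(Y_{1,0})(Ω₁) = -0.307231-0.000000i ; Y_{1,0}(Ω₂) = -0.488019+0.000000i ; Δ = +0.149935+0.000000i
  [+1]  conj(Y_{1,1})(Ω₁) = -0.213897+0.162538i ; Y_{1,1}(Ω₂) = -0.010368+0.013328i ; Δ = +0.000051-0.004536i
Accumulated sum +0.150037+0.000000i; after 4π/(2l+1) scaling, +0.628474+0.000000i ⇒ P_1 = 0.628474

0.628474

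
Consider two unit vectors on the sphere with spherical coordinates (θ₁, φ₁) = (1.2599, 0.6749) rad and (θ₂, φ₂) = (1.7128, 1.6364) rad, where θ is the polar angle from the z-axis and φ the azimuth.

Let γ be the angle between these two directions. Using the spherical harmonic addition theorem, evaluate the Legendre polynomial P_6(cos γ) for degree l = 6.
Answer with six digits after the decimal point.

Expand P_6 via completeness: Σ_{m} conj(Y_{6,m}) at Ω₁ times Y_{6,m} at Ω₂ —
  term(m=-6) = (0.142408, 0.080442)   from Y*(Ω₁)=(-0.221421, -0.283544), Y(Ω₂)=(-0.419866, 0.174368)
  term(m=-5) = (-0.008562, -0.089753)   from Y*(Ω₁)=(-0.389622, -0.092423), Y(Ω₂)=(0.072538, 0.213152)
  term(m=-4) = (0.001755, -0.001491)   from Y*(Ω₁)=(-0.007791, 0.003687), Y(Ω₂)=(-0.257995, 0.069300)
  term(m=-3) = (0.081472, 0.021420)   from Y*(Ω₁)=(0.148585, -0.304553), Y(Ω₂)=(0.048611, 0.243796)
  term(m=-2) = (0.008390, 0.022829)   from Y*(Ω₁)=(-0.025592, -0.113912), Y(Ω₂)=(-0.206533, 0.027255)
  term(m=-1) = (-0.043397, 0.062184)   from Y*(Ω₁)=(0.232475, 0.186040), Y(Ω₂)=(0.016696, 0.254127)
  term(m=+0) = (-0.027554, 0.000000)   from Y*(Ω₁)=(0.143463, -0.000000), Y(Ω₂)=(-0.192067, 0.000000)
  term(m=+1) = (-0.043397, -0.062184)   from Y*(Ω₁)=(-0.232475, 0.186040), Y(Ω₂)=(-0.016696, 0.254127)
  term(m=+2) = (0.008390, -0.022829)   from Y*(Ω₁)=(-0.025592, 0.113912), Y(Ω₂)=(-0.206533, -0.027255)
  term(m=+3) = (0.081472, -0.021420)   from Y*(Ω₁)=(-0.148585, -0.304553), Y(Ω₂)=(-0.048611, 0.243796)
  term(m=+4) = (0.001755, 0.001491)   from Y*(Ω₁)=(-0.007791, -0.003687), Y(Ω₂)=(-0.257995, -0.069300)
  term(m=+5) = (-0.008562, 0.089753)   from Y*(Ω₁)=(0.389622, -0.092423), Y(Ω₂)=(-0.072538, 0.213152)
  term(m=+6) = (0.142408, -0.080442)   from Y*(Ω₁)=(-0.221421, 0.283544), Y(Ω₂)=(-0.419866, -0.174368)
Accumulated sum (0.336577, 0.000000); after 4π/(2l+1) scaling, (0.325351, 0.000000) ⇒ P_6 = 0.325351

0.325351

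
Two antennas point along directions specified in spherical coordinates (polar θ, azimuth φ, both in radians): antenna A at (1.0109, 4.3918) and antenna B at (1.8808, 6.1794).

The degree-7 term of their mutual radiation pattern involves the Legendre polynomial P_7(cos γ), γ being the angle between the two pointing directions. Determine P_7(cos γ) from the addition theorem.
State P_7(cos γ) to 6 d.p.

Addition theorem: P_7(cos γ) = (4π/15) Σ_m Y*_{lm}(Ω₁) Y_{lm}(Ω₂), m = −7…7:
  [-7]  conj(Y_{7,-7})(Ω₁) = 0.12257 - 0.09777j ; Y_{7,-7}(Ω₂) = 0.26555 + 0.23597j ; Δ = 0.05562 + 0.00296j
  [-6]  conj(Y_{7,-6})(Ω₁) = 0.12703 + 0.34506j ; Y_{7,-6}(Ω₂) = -0.34586 - 0.24833j ; Δ = 0.04176 - 0.15089j
  [-5]  conj(Y_{7,-5})(Ω₁) = -0.42714 + 0.01374j ; Y_{7,-5}(Ω₂) = 0.05237 + 0.02991j ; Δ = -0.02278 - 0.01206j
  [-4]  conj(Y_{7,-4})(Ω₁) = 0.03811 - 0.12843j ; Y_{7,-4}(Ω₂) = 0.30165 + 0.13295j ; Δ = 0.02857 - 0.03367j
  [-3]  conj(Y_{7,-3})(Ω₁) = -0.23400 - 0.16321j ; Y_{7,-3}(Ω₂) = -0.17316 - 0.05573j ; Δ = 0.03142 + 0.04130j
  [-2]  conj(Y_{7,-2})(Ω₁) = 0.22231 - 0.16593j ; Y_{7,-2}(Ω₂) = -0.25422 - 0.05354j ; Δ = -0.06540 + 0.03028j
  [-1]  conj(Y_{7,-1})(Ω₁) = -0.05668 - 0.17071j ; Y_{7,-1}(Ω₂) = 0.21915 + 0.02283j ; Δ = -0.00853 - 0.03871j
  [+0]  conj(Y_{7,0})(Ω₁) = 0.30254 + 0.00000j ; Y_{7,0}(Ω₂) = 0.23625 + 0.00000j ; Δ = 0.07147 + 0.00000j
  [+1]  conj(Y_{7,1})(Ω₁) = 0.05668 - 0.17071j ; Y_{7,1}(Ω₂) = -0.21915 + 0.02283j ; Δ = -0.00853 + 0.03871j
  [+2]  conj(Y_{7,2})(Ω₁) = 0.22231 + 0.16593j ; Y_{7,2}(Ω₂) = -0.25422 + 0.05354j ; Δ = -0.06540 - 0.03028j
  [+3]  conj(Y_{7,3})(Ω₁) = 0.23400 - 0.16321j ; Y_{7,3}(Ω₂) = 0.17316 - 0.05573j ; Δ = 0.03142 - 0.04130j
  [+4]  conj(Y_{7,4})(Ω₁) = 0.03811 + 0.12843j ; Y_{7,4}(Ω₂) = 0.30165 - 0.13295j ; Δ = 0.02857 + 0.03367j
  [+5]  conj(Y_{7,5})(Ω₁) = 0.42714 + 0.01374j ; Y_{7,5}(Ω₂) = -0.05237 + 0.02991j ; Δ = -0.02278 + 0.01206j
  [+6]  conj(Y_{7,6})(Ω₁) = 0.12703 - 0.34506j ; Y_{7,6}(Ω₂) = -0.34586 + 0.24833j ; Δ = 0.04176 + 0.15089j
  [+7]  conj(Y_{7,7})(Ω₁) = -0.12257 - 0.09777j ; Y_{7,7}(Ω₂) = -0.26555 + 0.23597j ; Δ = 0.05562 - 0.00296j
Accumulated sum 0.19280 + 0.00000j; after 4π/(2l+1) scaling, 0.16152 + 0.00000j ⇒ P_7 = 0.161522

0.161522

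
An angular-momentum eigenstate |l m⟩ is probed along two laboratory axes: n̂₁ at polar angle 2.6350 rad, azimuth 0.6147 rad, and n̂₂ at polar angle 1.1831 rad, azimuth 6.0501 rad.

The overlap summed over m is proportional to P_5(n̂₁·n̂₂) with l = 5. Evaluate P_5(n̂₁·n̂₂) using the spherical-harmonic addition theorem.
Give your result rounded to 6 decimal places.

-0.062242

Addition theorem: P_5(cos γ) = (4π/11) Σ_m Y*_{lm}(Ω₁) Y_{lm}(Ω₂), m = −5…5:
  [-5]  conj(Y_{5,-5})(Ω₁) = -0.01245 + 0.00085j ; Y_{5,-5}(Ω₂) = 0.12447 + 0.29006j ; Δ = -0.00180 - 0.00351j
  [-4]  conj(Y_{5,-4})(Ω₁) = 0.05518 - 0.04488j ; Y_{5,-4}(Ω₂) = 0.24291 + 0.32731j ; Δ = 0.02809 + 0.00716j
  [-3]  conj(Y_{5,-3})(Ω₁) = -0.06273 + 0.22377j ; Y_{5,-3}(Ω₂) = 0.06015 + 0.05059j ; Δ = -0.01509 + 0.01029j
  [-2]  conj(Y_{5,-2})(Ω₁) = -0.15111 - 0.42530j ; Y_{5,-2}(Ω₂) = -0.28021 - 0.14099j ; Δ = -0.01762 + 0.14048j
  [-1]  conj(Y_{5,-1})(Ω₁) = 0.32654 + 0.23052j ; Y_{5,-1}(Ω₂) = -0.16501 - 0.03917j ; Δ = -0.04485 - 0.05083j
  [+0]  conj(Y_{5,0})(Ω₁) = 0.17302 + 0.00000j ; Y_{5,0}(Ω₂) = 0.27776 + 0.00000j ; Δ = 0.04806 + 0.00000j
  [+1]  conj(Y_{5,1})(Ω₁) = -0.32654 + 0.23052j ; Y_{5,1}(Ω₂) = 0.16501 - 0.03917j ; Δ = -0.04485 + 0.05083j
  [+2]  conj(Y_{5,2})(Ω₁) = -0.15111 + 0.42530j ; Y_{5,2}(Ω₂) = -0.28021 + 0.14099j ; Δ = -0.01762 - 0.14048j
  [+3]  conj(Y_{5,3})(Ω₁) = 0.06273 + 0.22377j ; Y_{5,3}(Ω₂) = -0.06015 + 0.05059j ; Δ = -0.01509 - 0.01029j
  [+4]  conj(Y_{5,4})(Ω₁) = 0.05518 + 0.04488j ; Y_{5,4}(Ω₂) = 0.24291 - 0.32731j ; Δ = 0.02809 - 0.00716j
  [+5]  conj(Y_{5,5})(Ω₁) = 0.01245 + 0.00085j ; Y_{5,5}(Ω₂) = -0.12447 + 0.29006j ; Δ = -0.00180 + 0.00351j
Total Σ_m = -0.05448 + 0.00000j. Multiply by 1.142397: -0.06224 + 0.00000j. P_5(cos γ) = -0.062242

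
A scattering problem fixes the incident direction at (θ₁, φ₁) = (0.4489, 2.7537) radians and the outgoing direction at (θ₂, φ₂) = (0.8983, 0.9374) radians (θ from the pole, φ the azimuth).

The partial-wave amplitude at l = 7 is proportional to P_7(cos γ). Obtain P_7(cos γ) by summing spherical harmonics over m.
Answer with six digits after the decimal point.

Addition theorem: P_7(cos γ) = (4π/15) Σ_m Y*_{lm}(Ω₁) Y_{lm}(Ω₂), m = −7…7:
  m=-7: Y*=(0.001320, 0.000599)  Y=(0.086182, -0.024653)  product (0.000129, 0.000019)
  m=-6: Y*=(-0.007729, -0.008188)  Y=(0.211195, 0.163499)  product (-0.000294, -0.002993)
  m=-5: Y*=(0.019442, 0.050324)  Y=(-0.011037, 0.434621)  product (-0.022086, 0.007894)
  m=-4: Y*=(0.003405, -0.177060)  Y=(-0.287308, 0.199954)  product (0.034426, 0.051551)
  m=-3: Y*=(-0.156245, 0.362342)  Y=(0.054009, 0.018463)  product (-0.015128, 0.016685)
  m=-2: Y*=(0.377611, -0.370420)  Y=(0.109839, 0.350107)  product (0.171163, 0.091518)
  m=-1: Y*=(-0.201842, 0.082471)  Y=(-0.061633, 0.083931)  product (0.005518, -0.022024)
  m=+0: Y*=(-0.398455, -0.000000)  Y=(0.338159, 0.000000)  product (-0.134741, -0.000000)
  m=+1: Y*=(0.201842, 0.082471)  Y=(0.061633, 0.083931)  product (0.005518, 0.022024)
  m=+2: Y*=(0.377611, 0.370420)  Y=(0.109839, -0.350107)  product (0.171163, -0.091518)
  m=+3: Y*=(0.156245, 0.362342)  Y=(-0.054009, 0.018463)  product (-0.015128, -0.016685)
  m=+4: Y*=(0.003405, 0.177060)  Y=(-0.287308, -0.199954)  product (0.034426, -0.051551)
  m=+5: Y*=(-0.019442, 0.050324)  Y=(0.011037, 0.434621)  product (-0.022086, -0.007894)
  m=+6: Y*=(-0.007729, 0.008188)  Y=(0.211195, -0.163499)  product (-0.000294, 0.002993)
  m=+7: Y*=(-0.001320, 0.000599)  Y=(-0.086182, -0.024653)  product (0.000129, -0.000019)
Accumulated sum (0.212713, -0.000000); after 4π/(2l+1) scaling, (0.178202, -0.000000) ⇒ P_7 = 0.178202

0.178202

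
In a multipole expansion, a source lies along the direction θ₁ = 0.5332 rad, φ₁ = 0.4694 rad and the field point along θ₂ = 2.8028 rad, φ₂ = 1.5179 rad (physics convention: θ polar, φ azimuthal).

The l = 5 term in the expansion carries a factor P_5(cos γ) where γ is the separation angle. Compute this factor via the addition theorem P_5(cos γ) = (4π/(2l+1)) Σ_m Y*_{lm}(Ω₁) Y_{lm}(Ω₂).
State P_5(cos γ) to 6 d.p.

0.400654

Expand P_5 via completeness: Σ_{m} conj(Y_{5,m}) at Ω₁ times Y_{5,m} at Ω₂ —
  [-5]  conj(Y_{5,-5})(Ω₁) = -0.011032+0.011237i ; Y_{5,-5}(Ω₂) = +0.000492-0.001817i ; Δ = +0.000015+0.000026i
  [-4]  conj(Y_{5,-4})(Ω₁) = -0.025481+0.080431i ; Y_{5,-4}(Ω₂) = -0.016512-0.003547i ; Δ = +0.000706-0.001238i
  [-3]  conj(Y_{5,-3})(Ω₁) = +0.041734+0.254405i ; Y_{5,-3}(Ω₂) = -0.014060+0.087854i ; Δ = -0.022937+0.000090i
  [-2]  conj(Y_{5,-2})(Ω₁) = +0.272866+0.372678i ; Y_{5,-2}(Ω₂) = +0.292960+0.031109i ; Δ = +0.068345+0.117668i
  [-1]  conj(Y_{5,-1})(Ω₁) = +0.314719+0.159629i ; Y_{5,-1}(Ω₂) = +0.029060-0.548856i ; Δ = +0.096759-0.168097i
  [+0]  conj(Y_{5,0})(Ω₁) = -0.227913-0.000000i ; Y_{5,0}(Ω₂) = -0.284924+0.000000i ; Δ = +0.064938+0.000000i
  [+1]  conj(Y_{5,1})(Ω₁) = -0.314719+0.159629i ; Y_{5,1}(Ω₂) = -0.029060-0.548856i ; Δ = +0.096759+0.168097i
  [+2]  conj(Y_{5,2})(Ω₁) = +0.272866-0.372678i ; Y_{5,2}(Ω₂) = +0.292960-0.031109i ; Δ = +0.068345-0.117668i
  [+3]  conj(Y_{5,3})(Ω₁) = -0.041734+0.254405i ; Y_{5,3}(Ω₂) = +0.014060+0.087854i ; Δ = -0.022937-0.000090i
  [+4]  conj(Y_{5,4})(Ω₁) = -0.025481-0.080431i ; Y_{5,4}(Ω₂) = -0.016512+0.003547i ; Δ = +0.000706+0.001238i
  [+5]  conj(Y_{5,5})(Ω₁) = +0.011032+0.011237i ; Y_{5,5}(Ω₂) = -0.000492-0.001817i ; Δ = +0.000015-0.000026i
Σ over m = +0.350714-0.000000i; ×(4π/11) → +0.400654-0.000000i. Real part: 0.400654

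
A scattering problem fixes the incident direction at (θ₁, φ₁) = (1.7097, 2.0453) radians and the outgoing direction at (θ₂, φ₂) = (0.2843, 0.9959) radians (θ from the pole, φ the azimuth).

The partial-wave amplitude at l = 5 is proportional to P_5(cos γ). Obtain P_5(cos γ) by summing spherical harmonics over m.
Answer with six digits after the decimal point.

0.010241

Term-by-term m-sum for l=5 (normalisation 4π/11 = 1.142397):
  term(m=-5) = 0.00018 - 0.00031j   from Y*(Ω₁)=-0.30754 - 0.31775j, Y(Ω₂)=0.00021 + 0.00078j
  term(m=-4) = 0.00084 + 0.00148j   from Y*(Ω₁)=0.06284 - 0.18513j, Y(Ω₂)=-0.00581 + 0.00650j
  term(m=-3) = 0.01548 + 0.00010j   from Y*(Ω₁)=-0.27505 + 0.04081j, Y(Ω₂)=-0.05501 - 0.00853j
  term(m=-2) = -0.02467 + 0.04230j   from Y*(Ω₁)=-0.12635 - 0.17632j, Y(Ω₂)=-0.09226 - 0.20604j
  term(m=-1) = 0.06220 + 0.10828j   from Y*(Ω₁)=-0.10715 + 0.20860j, Y(Ω₂)=0.28953 - 0.44687j
  term(m=+0) = -0.09908 + 0.00000j   from Y*(Ω₁)=-0.22154 + 0.00000j, Y(Ω₂)=0.44726 + 0.00000j
  term(m=+1) = 0.06220 - 0.10828j   from Y*(Ω₁)=0.10715 + 0.20860j, Y(Ω₂)=-0.28953 - 0.44687j
  term(m=+2) = -0.02467 - 0.04230j   from Y*(Ω₁)=-0.12635 + 0.17632j, Y(Ω₂)=-0.09226 + 0.20604j
  term(m=+3) = 0.01548 - 0.00010j   from Y*(Ω₁)=0.27505 + 0.04081j, Y(Ω₂)=0.05501 - 0.00853j
  term(m=+4) = 0.00084 - 0.00148j   from Y*(Ω₁)=0.06284 + 0.18513j, Y(Ω₂)=-0.00581 - 0.00650j
  term(m=+5) = 0.00018 + 0.00031j   from Y*(Ω₁)=0.30754 - 0.31775j, Y(Ω₂)=-0.00021 + 0.00078j
Total Σ_m = 0.00896 - 0.00000j. Multiply by 1.142397: 0.01024 - 0.00000j. P_5(cos γ) = 0.010241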